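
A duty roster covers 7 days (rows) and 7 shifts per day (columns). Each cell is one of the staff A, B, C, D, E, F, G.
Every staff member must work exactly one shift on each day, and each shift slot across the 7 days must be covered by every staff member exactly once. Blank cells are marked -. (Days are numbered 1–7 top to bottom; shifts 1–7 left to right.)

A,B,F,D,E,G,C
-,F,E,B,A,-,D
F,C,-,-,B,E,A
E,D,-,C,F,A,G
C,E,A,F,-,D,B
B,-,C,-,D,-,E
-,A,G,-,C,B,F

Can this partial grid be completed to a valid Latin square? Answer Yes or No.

Yes

No day or shift among the givens repeats a symbol, and propagating forced cells runs into no contradiction.
One valid completion exists (for instance, A B F D E G C / G F E B A C D / F C D G B E A / E D B C F A G / C E A F G D B / B G C A D F E / D A G E C B F).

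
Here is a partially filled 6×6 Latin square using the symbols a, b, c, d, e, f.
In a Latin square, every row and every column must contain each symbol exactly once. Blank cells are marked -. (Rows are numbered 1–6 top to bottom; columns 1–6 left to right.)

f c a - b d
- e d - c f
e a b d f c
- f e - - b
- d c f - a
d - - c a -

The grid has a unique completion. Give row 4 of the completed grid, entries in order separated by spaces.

Row 4, column 4: row 4 has {b, e, f} and column 4 has {c, d, f}, leaving only a.
Row 4, column 1: row 4 has {a, b, e, f} and column 1 has {d, e, f}, leaving only c.
Row 4, column 5: row 4 has {a, b, c, e, f} and column 5 has {a, b, c, f}, leaving only d.
So row 4 reads: c f e a d b.

c f e a d b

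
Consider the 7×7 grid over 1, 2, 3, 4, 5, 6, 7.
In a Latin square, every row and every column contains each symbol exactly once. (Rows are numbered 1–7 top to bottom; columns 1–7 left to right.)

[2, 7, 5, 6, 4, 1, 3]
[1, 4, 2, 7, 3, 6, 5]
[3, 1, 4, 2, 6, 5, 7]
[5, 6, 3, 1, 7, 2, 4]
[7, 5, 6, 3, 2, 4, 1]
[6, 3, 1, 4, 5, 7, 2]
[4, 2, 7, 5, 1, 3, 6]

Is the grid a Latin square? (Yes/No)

Each row is a permutation of the 7 symbols, and so is each column.

Yes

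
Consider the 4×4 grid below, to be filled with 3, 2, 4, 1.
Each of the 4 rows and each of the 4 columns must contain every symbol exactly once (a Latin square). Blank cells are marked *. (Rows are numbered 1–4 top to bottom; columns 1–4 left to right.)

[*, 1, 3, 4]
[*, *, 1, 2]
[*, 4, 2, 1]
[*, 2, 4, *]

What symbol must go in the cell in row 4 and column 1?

1

Row 1, column 1: row 1 has {3, 4, 1} and column 1 has {}, leaving only 2.
Row 2, column 2: row 2 has {2, 1} and column 2 has {2, 4, 1}, leaving only 3.
Row 2, column 1: row 2 has {3, 2, 1} and column 1 has {2}, leaving only 4.
Row 3, column 1: row 3 has {2, 4, 1} and column 1 has {2, 4}, leaving only 3.
Row 4 already has {2, 4} and column 1 already has {3, 2, 4}, so row 4, column 1 must be 1.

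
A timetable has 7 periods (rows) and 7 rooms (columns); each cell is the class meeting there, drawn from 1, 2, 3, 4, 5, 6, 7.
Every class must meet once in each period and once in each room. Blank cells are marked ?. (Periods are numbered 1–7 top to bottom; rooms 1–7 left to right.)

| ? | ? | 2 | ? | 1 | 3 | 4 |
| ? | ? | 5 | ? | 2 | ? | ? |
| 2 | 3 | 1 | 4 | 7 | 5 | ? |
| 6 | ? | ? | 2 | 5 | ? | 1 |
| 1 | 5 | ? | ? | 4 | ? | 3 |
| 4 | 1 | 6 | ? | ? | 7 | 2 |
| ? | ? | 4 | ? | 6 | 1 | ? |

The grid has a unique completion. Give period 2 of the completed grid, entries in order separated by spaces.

Period 3, room 7: period 3 has {1, 2, 3, 4, 5, 7} and room 7 has {1, 2, 3, 4}, leaving only 6.
Period 2, room 7: period 2 has {2, 5} and room 7 has {1, 2, 3, 4, 6}, leaving only 7.
Period 2, room 1: period 2 has {2, 5, 7} and room 1 has {1, 2, 4, 6}, leaving only 3.
Period 4, room 6: period 4 has {1, 2, 5, 6} and room 6 has {1, 3, 5, 7}, leaving only 4.
Period 2, room 6: period 2 has {2, 3, 5, 7} and room 6 has {1, 3, 4, 5, 7}, leaving only 6.
Period 2, room 2: period 2 has {2, 3, 5, 6, 7} and room 2 has {1, 3, 5}, leaving only 4.
Period 2, room 4: period 2 has {2, 3, 4, 5, 6, 7} and room 4 has {2, 4}, leaving only 1.
So period 2 reads: 3 4 5 1 2 6 7.

3 4 5 1 2 6 7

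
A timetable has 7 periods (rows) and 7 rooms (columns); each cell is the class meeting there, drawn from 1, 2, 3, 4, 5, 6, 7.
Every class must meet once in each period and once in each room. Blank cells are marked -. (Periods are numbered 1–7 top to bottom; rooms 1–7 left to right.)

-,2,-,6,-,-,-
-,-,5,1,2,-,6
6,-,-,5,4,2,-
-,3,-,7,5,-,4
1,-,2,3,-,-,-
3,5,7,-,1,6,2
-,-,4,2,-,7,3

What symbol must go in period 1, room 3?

1

Period 4, room 1: period 4 has {3, 4, 5, 7} and room 1 has {1, 3, 6}, leaving only 2.
Period 4, room 6: period 4 has {2, 3, 4, 5, 7} and room 6 has {2, 6, 7}, leaving only 1.
Period 4, room 3: period 4 has {1, 2, 3, 4, 5, 7} and room 3 has {2, 4, 5, 7}, leaving only 6.
Period 6, room 4: period 6 has {1, 2, 3, 5, 6, 7} and room 4 has {1, 2, 3, 5, 6, 7}, leaving only 4.
Period 7, room 1: period 7 has {2, 3, 4, 7} and room 1 has {1, 2, 3, 6}, leaving only 5.
Period 7, room 5: period 7 has {2, 3, 4, 5, 7} and room 5 has {1, 2, 4, 5}, leaving only 6.
Period 5, room 5: period 5 has {1, 2, 3} and room 5 has {1, 2, 4, 5, 6}, leaving only 7.
Period 1, room 5: period 1 has {2, 6} and room 5 has {1, 2, 4, 5, 6, 7}, leaving only 3.
Period 1 already has {2, 3, 6} and room 3 already has {2, 4, 5, 6, 7}, so period 1, room 3 must be 1.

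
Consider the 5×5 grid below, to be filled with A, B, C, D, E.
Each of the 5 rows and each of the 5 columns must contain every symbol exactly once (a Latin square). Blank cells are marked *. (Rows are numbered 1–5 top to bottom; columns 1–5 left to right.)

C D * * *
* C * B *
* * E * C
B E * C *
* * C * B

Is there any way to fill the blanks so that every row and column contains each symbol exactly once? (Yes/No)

No row or column among the givens repeats a symbol, and propagating forced cells runs into no contradiction.
One valid completion exists (for instance, C D B E A / A C D B E / D B E A C / B E A C D / E A C D B).

Yes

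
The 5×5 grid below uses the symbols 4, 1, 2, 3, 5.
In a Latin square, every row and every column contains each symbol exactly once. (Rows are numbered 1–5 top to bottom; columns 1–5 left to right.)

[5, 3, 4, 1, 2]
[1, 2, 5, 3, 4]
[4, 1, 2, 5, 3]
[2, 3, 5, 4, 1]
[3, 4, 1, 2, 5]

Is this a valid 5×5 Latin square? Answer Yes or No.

Every row is a permutation, but column 2 contains 3 twice (at rows 1 and 4).

No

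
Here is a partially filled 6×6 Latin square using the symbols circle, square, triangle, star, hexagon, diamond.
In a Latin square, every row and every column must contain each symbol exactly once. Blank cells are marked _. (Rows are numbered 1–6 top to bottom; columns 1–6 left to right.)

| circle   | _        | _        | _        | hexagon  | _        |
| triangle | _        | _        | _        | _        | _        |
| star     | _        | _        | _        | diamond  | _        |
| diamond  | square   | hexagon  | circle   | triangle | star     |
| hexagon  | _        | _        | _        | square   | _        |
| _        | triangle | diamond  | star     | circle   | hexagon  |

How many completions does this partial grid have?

14

Row 1, column 2: eliminating its row and column leaves {star, diamond}.
Row 1, column 3: eliminating its row and column leaves {square, triangle, star}.
Row 1, column 4: eliminating its row and column leaves {square, triangle, diamond}.
Row 1, column 6: eliminating its row and column leaves {square, triangle, diamond}.
Row 2, column 2: eliminating its row and column leaves {circle, star, hexagon, diamond}.
Row 2, column 3: eliminating its row and column leaves {circle, square, star}.
Row 2, column 4: eliminating its row and column leaves {square, hexagon, diamond}.
Row 2, column 5: eliminating its row and column leaves {star}.
Row 2, column 6: eliminating its row and column leaves {circle, square, diamond}.
Row 3, column 2: eliminating its row and column leaves {circle, hexagon}.
Row 3, column 3: eliminating its row and column leaves {circle, square, triangle}.
Row 3, column 4: eliminating its row and column leaves {square, triangle, hexagon}.
Row 3, column 6: eliminating its row and column leaves {circle, square, triangle}.
Row 5, column 2: eliminating its row and column leaves {circle, star, diamond}.
Row 5, column 3: eliminating its row and column leaves {circle, triangle, star}.
Row 5, column 4: eliminating its row and column leaves {triangle, diamond}.
Row 5, column 6: eliminating its row and column leaves {circle, triangle, diamond}.
Row 6, column 1: eliminating its row and column leaves {square}.
Enumerating the assignments across these blanks that avoid any row or column repeat gives 14 completions.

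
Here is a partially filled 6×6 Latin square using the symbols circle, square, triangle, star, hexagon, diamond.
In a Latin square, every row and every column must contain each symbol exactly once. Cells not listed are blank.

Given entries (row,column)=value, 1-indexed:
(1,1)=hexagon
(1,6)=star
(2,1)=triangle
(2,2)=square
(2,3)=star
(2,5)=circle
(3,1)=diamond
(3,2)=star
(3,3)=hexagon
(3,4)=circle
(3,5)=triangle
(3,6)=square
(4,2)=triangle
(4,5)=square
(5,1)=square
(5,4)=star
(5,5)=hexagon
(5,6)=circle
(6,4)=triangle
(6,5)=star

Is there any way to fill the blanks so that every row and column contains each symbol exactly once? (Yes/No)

Row 1, column 5: row 1 has {star, hexagon} and column 5 has {circle, square, triangle, star, hexagon}, so it must be diamond.
Row 1, column 2: row 1 has {star, hexagon, diamond} and column 2 has {square, triangle, star}, so it must be circle.
Row 1, column 4: row 1 has {circle, star, hexagon, diamond} and column 4 has {circle, triangle, star}, so it must be square.
Row 1, column 3: row 1 has {circle, square, star, hexagon, diamond} and column 3 has {star, hexagon}, so it must be triangle.
Row 5, column 2: row 5 has {circle, square, star, hexagon} and column 2 has {circle, square, triangle, star}, so it must be diamond.
Now row 5, column 3: row 5 together with column 3 already contain {circle, square, triangle, star, hexagon, diamond} — every symbol — so nothing can go there. The grid has no valid completion.

No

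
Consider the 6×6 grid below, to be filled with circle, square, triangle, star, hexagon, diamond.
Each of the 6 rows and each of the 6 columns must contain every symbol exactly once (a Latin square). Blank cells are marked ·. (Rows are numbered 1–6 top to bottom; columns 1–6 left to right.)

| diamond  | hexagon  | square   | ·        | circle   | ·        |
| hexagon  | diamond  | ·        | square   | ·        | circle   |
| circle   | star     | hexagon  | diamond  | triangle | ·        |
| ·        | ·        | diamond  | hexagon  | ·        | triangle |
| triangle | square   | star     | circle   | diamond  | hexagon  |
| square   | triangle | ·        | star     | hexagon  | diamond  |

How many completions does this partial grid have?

1

Row 1, column 4: eliminating its row and column leaves {triangle}.
Row 1, column 6: eliminating its row and column leaves {star}.
Row 2, column 3: eliminating its row and column leaves {triangle}.
Row 2, column 5: eliminating its row and column leaves {star}.
Row 3, column 6: eliminating its row and column leaves {square}.
Row 4, column 1: eliminating its row and column leaves {star}.
Row 4, column 2: eliminating its row and column leaves {circle}.
Row 4, column 5: eliminating its row and column leaves {square, star}.
Row 6, column 3: eliminating its row and column leaves {circle}.
Only one assignment across all blanks avoids any row or column repeat, giving 1 completion.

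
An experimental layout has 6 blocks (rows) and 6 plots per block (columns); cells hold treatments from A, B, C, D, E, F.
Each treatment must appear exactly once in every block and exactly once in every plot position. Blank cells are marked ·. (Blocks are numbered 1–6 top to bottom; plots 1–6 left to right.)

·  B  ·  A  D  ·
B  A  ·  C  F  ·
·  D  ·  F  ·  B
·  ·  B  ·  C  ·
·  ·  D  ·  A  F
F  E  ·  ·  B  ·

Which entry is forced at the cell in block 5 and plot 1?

Block 2, plot 3: block 2 has {A, B, C, F} and plot 3 has {B, D}, leaving only E.
Block 2, plot 6: block 2 has {A, B, C, E, F} and plot 6 has {B, F}, leaving only D.
Block 3, plot 5: block 3 has {B, D, F} and plot 5 has {A, B, C, D, F}, leaving only E.
Block 4, plot 2: block 4 has {B, C} and plot 2 has {A, B, D, E}, leaving only F.
Block 5, plot 2: block 5 has {A, D, F} and plot 2 has {A, B, D, E, F}, leaving only C.
Block 5 already has {A, C, D, F} and plot 1 already has {B, F}, so block 5, plot 1 must be E.

E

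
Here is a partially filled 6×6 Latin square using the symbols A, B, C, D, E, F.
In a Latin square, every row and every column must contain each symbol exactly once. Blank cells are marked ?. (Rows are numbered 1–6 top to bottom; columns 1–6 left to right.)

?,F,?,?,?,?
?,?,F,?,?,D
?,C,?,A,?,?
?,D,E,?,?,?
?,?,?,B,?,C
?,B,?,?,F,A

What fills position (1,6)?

E

Row 1, column 6 is narrowed to {B, E}.
If it were B, then row 6, column 4 would be left with no valid symbol.
So row 1, column 6 must be E.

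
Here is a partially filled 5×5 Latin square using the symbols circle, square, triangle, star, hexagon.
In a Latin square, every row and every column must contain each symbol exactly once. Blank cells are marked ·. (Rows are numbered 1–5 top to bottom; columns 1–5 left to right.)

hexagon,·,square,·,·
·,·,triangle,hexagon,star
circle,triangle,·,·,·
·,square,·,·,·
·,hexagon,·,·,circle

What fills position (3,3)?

Row 1, column 5: row 1 has {square, hexagon} and column 5 has {circle, star}, leaving only triangle.
Row 2, column 1: row 2 has {triangle, star, hexagon} and column 1 has {circle, hexagon}, leaving only square.
Row 2, column 2: row 2 has {square, triangle, star, hexagon} and column 2 has {square, triangle, hexagon}, leaving only circle.
Row 1, column 2: row 1 has {square, triangle, hexagon} and column 2 has {circle, square, triangle, hexagon}, leaving only star.
Row 1, column 4: row 1 has {square, triangle, star, hexagon} and column 4 has {hexagon}, leaving only circle.
Row 4, column 5: row 4 has {square} and column 5 has {circle, triangle, star}, leaving only hexagon.
Row 3, column 5: row 3 has {circle, triangle} and column 5 has {circle, triangle, star, hexagon}, leaving only square.
Row 3, column 4: row 3 has {circle, square, triangle} and column 4 has {circle, hexagon}, leaving only star.
Row 3 already has {circle, square, triangle, star} and column 3 already has {square, triangle}, so row 3, column 3 must be hexagon.

hexagon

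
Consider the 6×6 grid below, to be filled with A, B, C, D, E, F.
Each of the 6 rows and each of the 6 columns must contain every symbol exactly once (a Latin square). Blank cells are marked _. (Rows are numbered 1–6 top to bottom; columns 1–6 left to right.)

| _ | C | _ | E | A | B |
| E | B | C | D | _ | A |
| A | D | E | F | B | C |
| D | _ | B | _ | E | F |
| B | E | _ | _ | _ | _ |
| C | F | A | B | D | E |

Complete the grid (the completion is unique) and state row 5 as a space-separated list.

Row 5, column 6: row 5 has {B, E} and column 6 has {A, B, C, E, F}, leaving only D.
Row 5, column 3: row 5 has {B, D, E} and column 3 has {A, B, C, E}, leaving only F.
Row 5, column 5: row 5 has {B, D, E, F} and column 5 has {A, B, D, E}, leaving only C.
Row 5, column 4: row 5 has {B, C, D, E, F} and column 4 has {B, D, E, F}, leaving only A.
So row 5 reads: B E F A C D.

B E F A C D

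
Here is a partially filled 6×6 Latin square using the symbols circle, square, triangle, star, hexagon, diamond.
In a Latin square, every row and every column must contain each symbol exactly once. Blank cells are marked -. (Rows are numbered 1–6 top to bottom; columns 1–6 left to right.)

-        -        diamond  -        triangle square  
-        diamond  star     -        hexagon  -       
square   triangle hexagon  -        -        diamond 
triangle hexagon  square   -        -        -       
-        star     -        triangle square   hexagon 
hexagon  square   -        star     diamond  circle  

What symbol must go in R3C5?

star

Row 1, column 2: row 1 has {square, triangle, diamond} and column 2 has {square, triangle, star, hexagon, diamond}, leaving only circle.
Row 1, column 1: row 1 has {circle, square, triangle, diamond} and column 1 has {square, triangle, hexagon}, leaving only star.
Row 1, column 4: row 1 has {circle, square, triangle, star, diamond} and column 4 has {triangle, star}, leaving only hexagon.
Row 2, column 1: row 2 has {star, hexagon, diamond} and column 1 has {square, triangle, star, hexagon}, leaving only circle.
Row 2, column 4: row 2 has {circle, star, hexagon, diamond} and column 4 has {triangle, star, hexagon}, leaving only square.
Row 2, column 6: row 2 has {circle, square, star, hexagon, diamond} and column 6 has {circle, square, hexagon, diamond}, leaving only triangle.
Row 3, column 4: row 3 has {square, triangle, hexagon, diamond} and column 4 has {square, triangle, star, hexagon}, leaving only circle.
Row 3 already has {circle, square, triangle, hexagon, diamond} and column 5 already has {square, triangle, hexagon, diamond}, so row 3, column 5 must be star.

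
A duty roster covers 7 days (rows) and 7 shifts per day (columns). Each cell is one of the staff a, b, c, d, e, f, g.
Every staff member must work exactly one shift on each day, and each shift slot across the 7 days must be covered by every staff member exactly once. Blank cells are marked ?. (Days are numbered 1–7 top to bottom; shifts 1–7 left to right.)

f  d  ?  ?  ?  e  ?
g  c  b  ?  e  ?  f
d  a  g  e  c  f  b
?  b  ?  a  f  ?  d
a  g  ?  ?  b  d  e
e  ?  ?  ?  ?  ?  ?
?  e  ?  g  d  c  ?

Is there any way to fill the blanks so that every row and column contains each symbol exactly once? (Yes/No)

No day or shift among the givens repeats a symbol, and propagating forced cells runs into no contradiction.
One valid completion exists (for instance, f d a b g e c / g c b d e a f / d a g e c f b / c b e a f g d / a g c f b d e / e f d c a b g / b e f g d c a).

Yes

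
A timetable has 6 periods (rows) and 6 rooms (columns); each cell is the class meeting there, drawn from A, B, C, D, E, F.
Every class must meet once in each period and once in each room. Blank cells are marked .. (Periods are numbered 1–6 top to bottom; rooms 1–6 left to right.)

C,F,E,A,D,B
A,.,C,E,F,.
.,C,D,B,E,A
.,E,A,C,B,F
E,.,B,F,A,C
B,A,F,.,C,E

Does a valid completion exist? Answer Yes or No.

Yes

No period or room among the givens repeats a symbol, and propagating forced cells runs into no contradiction.
One valid completion exists (for instance, C F E A D B / A B C E F D / F C D B E A / D E A C B F / E D B F A C / B A F D C E).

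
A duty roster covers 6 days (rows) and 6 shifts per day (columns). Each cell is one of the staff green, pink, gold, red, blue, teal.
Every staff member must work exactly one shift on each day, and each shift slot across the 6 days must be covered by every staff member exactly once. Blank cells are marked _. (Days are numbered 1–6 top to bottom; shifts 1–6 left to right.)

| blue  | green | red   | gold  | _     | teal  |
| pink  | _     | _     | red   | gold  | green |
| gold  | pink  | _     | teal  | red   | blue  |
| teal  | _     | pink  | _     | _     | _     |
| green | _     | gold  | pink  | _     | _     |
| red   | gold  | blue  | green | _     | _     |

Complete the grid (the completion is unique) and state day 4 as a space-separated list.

teal red pink blue green gold

Day 4, shift 4: day 4 has {pink, teal} and shift 4 has {green, pink, gold, red, teal}, leaving only blue.
Day 4, shift 2: day 4 has {pink, blue, teal} and shift 2 has {green, pink, gold}, leaving only red.
Day 4, shift 5: day 4 has {pink, red, blue, teal} and shift 5 has {gold, red}, leaving only green.
Day 4, shift 6: day 4 has {green, pink, red, blue, teal} and shift 6 has {green, blue, teal}, leaving only gold.
So day 4 reads: teal red pink blue green gold.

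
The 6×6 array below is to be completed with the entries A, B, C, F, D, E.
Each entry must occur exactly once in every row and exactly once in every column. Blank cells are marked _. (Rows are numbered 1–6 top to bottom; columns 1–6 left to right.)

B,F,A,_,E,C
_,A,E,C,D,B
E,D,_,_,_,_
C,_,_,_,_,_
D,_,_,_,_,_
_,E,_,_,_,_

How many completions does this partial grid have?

14

Row 1, column 4: eliminating its row and column leaves {D}.
Row 2, column 1: eliminating its row and column leaves {F}.
Row 3, column 3: eliminating its row and column leaves {B, C, F}.
Row 3, column 4: eliminating its row and column leaves {A, B, F}.
Row 3, column 5: eliminating its row and column leaves {A, B, C, F}.
Row 3, column 6: eliminating its row and column leaves {A, F}.
Row 4, column 2: eliminating its row and column leaves {B}.
Row 4, column 3: eliminating its row and column leaves {B, F, D}.
Row 4, column 4: eliminating its row and column leaves {A, B, F, D, E}.
Row 4, column 5: eliminating its row and column leaves {A, B, F}.
Row 4, column 6: eliminating its row and column leaves {A, F, D, E}.
Row 5, column 2: eliminating its row and column leaves {B, C}.
Row 5, column 3: eliminating its row and column leaves {B, C, F}.
Row 5, column 4: eliminating its row and column leaves {A, B, F, E}.
Row 5, column 5: eliminating its row and column leaves {A, B, C, F}.
Row 5, column 6: eliminating its row and column leaves {A, F, E}.
Row 6, column 1: eliminating its row and column leaves {A, F}.
Row 6, column 3: eliminating its row and column leaves {B, C, F, D}.
Row 6, column 4: eliminating its row and column leaves {A, B, F, D}.
Row 6, column 5: eliminating its row and column leaves {A, B, C, F}.
Row 6, column 6: eliminating its row and column leaves {A, F, D}.
Enumerating the assignments across these blanks that avoid any row or column repeat gives 14 completions.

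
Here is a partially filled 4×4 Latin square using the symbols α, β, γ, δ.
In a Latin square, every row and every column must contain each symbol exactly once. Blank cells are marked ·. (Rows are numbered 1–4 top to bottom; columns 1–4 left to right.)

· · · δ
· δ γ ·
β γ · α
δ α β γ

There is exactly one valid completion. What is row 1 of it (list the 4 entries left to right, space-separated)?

γ β α δ

Row 1, column 2: row 1 has {δ} and column 2 has {α, γ, δ}, leaving only β.
Row 1, column 3: row 1 has {β, δ} and column 3 has {β, γ}, leaving only α.
Row 1, column 1: row 1 has {α, β, δ} and column 1 has {β, δ}, leaving only γ.
So row 1 reads: γ β α δ.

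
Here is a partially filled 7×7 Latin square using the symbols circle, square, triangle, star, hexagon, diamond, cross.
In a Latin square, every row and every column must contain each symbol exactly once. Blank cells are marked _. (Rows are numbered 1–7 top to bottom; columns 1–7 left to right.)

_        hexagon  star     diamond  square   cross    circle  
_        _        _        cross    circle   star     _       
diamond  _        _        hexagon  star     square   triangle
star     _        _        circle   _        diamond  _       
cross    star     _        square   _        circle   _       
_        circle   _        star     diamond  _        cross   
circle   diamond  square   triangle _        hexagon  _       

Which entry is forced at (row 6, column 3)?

hexagon

Row 1, column 1: row 1 has {circle, square, star, hexagon, diamond, cross} and column 1 has {circle, star, diamond, cross}, leaving only triangle.
Row 3, column 2: row 3 has {square, triangle, star, hexagon, diamond} and column 2 has {circle, star, hexagon, diamond}, leaving only cross.
Row 3, column 3: row 3 has {square, triangle, star, hexagon, diamond, cross} and column 3 has {square, star}, leaving only circle.
Row 6, column 6: row 6 has {circle, star, diamond, cross} and column 6 has {circle, square, star, hexagon, diamond, cross}, leaving only triangle.
Row 6 already has {circle, triangle, star, diamond, cross} and column 3 already has {circle, square, star}, so row 6, column 3 must be hexagon.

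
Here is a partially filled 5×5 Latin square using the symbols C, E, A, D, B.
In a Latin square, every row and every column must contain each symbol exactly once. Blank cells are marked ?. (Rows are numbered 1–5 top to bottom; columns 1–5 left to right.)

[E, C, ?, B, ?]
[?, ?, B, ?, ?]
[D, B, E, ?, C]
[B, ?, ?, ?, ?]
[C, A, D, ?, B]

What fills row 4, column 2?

Row 1, column 3: row 1 has {C, E, B} and column 3 has {E, D, B}, leaving only A.
Row 1, column 5: row 1 has {C, E, A, B} and column 5 has {C, B}, leaving only D.
Row 2, column 1: row 2 has {B} and column 1 has {C, E, D, B}, leaving only A.
Row 2, column 5: row 2 has {A, B} and column 5 has {C, D, B}, leaving only E.
Row 2, column 2: row 2 has {E, A, B} and column 2 has {C, A, B}, leaving only D.
Row 4 already has {B} and column 2 already has {C, A, D, B}, so row 4, column 2 must be E.

E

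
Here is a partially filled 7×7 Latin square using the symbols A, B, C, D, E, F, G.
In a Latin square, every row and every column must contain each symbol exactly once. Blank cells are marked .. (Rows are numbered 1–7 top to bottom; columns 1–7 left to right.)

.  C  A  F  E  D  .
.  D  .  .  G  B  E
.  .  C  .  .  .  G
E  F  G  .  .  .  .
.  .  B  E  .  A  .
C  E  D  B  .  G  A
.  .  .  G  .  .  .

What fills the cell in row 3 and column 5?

A

Row 1, column 7: row 1 has {A, C, D, E, F} and column 7 has {A, E, G}, leaving only B.
Row 1, column 1: row 1 has {A, B, C, D, E, F} and column 1 has {C, E}, leaving only G.
Row 2, column 3: row 2 has {B, D, E, G} and column 3 has {A, B, C, D, G}, leaving only F.
Row 2, column 1: row 2 has {B, D, E, F, G} and column 1 has {C, E, G}, leaving only A.
Row 2, column 4: row 2 has {A, B, D, E, F, G} and column 4 has {B, E, F, G}, leaving only C.
Row 4, column 6: row 4 has {E, F, G} and column 6 has {A, B, D, G}, leaving only C.
Row 4, column 7: row 4 has {C, E, F, G} and column 7 has {A, B, E, G}, leaving only D.
Row 4, column 4: row 4 has {C, D, E, F, G} and column 4 has {B, C, E, F, G}, leaving only A.
Row 3, column 4: row 3 has {C, G} and column 4 has {A, B, C, E, F, G}, leaving only D.
Row 4, column 5: row 4 has {A, C, D, E, F, G} and column 5 has {E, G}, leaving only B.
Row 5, column 2: row 5 has {A, B, E} and column 2 has {C, D, E, F}, leaving only G.
Row 6, column 5: row 6 has {A, B, C, D, E, G} and column 5 has {B, E, G}, leaving only F.
Row 3 already has {C, D, G} and column 5 already has {B, E, F, G}, so row 3, column 5 must be A.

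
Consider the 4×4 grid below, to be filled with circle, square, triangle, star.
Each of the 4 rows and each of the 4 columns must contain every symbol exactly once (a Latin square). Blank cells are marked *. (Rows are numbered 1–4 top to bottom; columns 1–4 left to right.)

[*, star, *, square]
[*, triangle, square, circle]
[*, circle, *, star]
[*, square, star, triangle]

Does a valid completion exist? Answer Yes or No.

Yes

No row or column among the givens repeats a symbol, and propagating forced cells runs into no contradiction.
One valid completion exists (for instance, triangle star circle square / star triangle square circle / square circle triangle star / circle square star triangle).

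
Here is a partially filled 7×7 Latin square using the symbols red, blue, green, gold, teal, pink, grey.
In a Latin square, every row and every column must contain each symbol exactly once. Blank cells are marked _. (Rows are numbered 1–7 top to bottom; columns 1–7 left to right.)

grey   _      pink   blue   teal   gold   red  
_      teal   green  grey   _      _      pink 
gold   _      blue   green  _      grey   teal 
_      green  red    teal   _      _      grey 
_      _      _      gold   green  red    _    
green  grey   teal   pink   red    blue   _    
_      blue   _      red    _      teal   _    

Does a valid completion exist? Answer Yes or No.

Row 1, column 2: row 1 together with column 2 already contain {red, blue, green, gold, teal, pink, grey} — every symbol — so nothing can go there. The grid has no valid completion.

No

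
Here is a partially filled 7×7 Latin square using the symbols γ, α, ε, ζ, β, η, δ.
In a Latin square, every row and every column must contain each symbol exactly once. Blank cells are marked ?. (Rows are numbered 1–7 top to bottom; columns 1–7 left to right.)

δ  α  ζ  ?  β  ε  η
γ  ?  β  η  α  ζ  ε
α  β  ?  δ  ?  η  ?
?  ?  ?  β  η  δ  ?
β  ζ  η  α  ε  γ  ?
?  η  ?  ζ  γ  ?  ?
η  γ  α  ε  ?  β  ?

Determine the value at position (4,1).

ζ

Row 1, column 4: row 1 has {α, ε, ζ, β, η, δ} and column 4 has {α, ε, ζ, β, η, δ}, leaving only γ.
Row 2, column 2: row 2 has {γ, α, ε, ζ, β, η} and column 2 has {γ, α, ζ, β, η}, leaving only δ.
Row 3, column 5: row 3 has {α, β, η, δ} and column 5 has {γ, α, ε, β, η}, leaving only ζ.
Row 3, column 7: row 3 has {α, ζ, β, η, δ} and column 7 has {ε, η}, leaving only γ.
Row 3, column 3: row 3 has {γ, α, ζ, β, η, δ} and column 3 has {α, ζ, β, η}, leaving only ε.
Row 4, column 2: row 4 has {β, η, δ} and column 2 has {γ, α, ζ, β, η, δ}, leaving only ε.
Row 4 already has {ε, β, η, δ} and column 1 already has {γ, α, β, η, δ}, so row 4, column 1 must be ζ.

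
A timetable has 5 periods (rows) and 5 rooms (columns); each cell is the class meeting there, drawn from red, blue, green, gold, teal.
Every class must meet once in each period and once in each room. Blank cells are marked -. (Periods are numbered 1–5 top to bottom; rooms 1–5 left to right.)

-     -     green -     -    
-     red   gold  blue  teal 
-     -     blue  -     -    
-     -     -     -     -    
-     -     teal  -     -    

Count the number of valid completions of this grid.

Period 1, room 1: eliminating its period and room leaves {red, blue, gold, teal}.
Period 1, room 2: eliminating its period and room leaves {blue, gold, teal}.
Period 1, room 4: eliminating its period and room leaves {red, gold, teal}.
Period 1, room 5: eliminating its period and room leaves {red, blue, gold}.
Period 2, room 1: eliminating its period and room leaves {green}.
Period 3, room 1: eliminating its period and room leaves {red, green, gold, teal}.
Period 3, room 2: eliminating its period and room leaves {green, gold, teal}.
Period 3, room 4: eliminating its period and room leaves {red, green, gold, teal}.
Period 3, room 5: eliminating its period and room leaves {red, green, gold}.
Period 4, room 1: eliminating its period and room leaves {red, blue, green, gold, teal}.
Period 4, room 2: eliminating its period and room leaves {blue, green, gold, teal}.
Period 4, room 3: eliminating its period and room leaves {red}.
Period 4, room 4: eliminating its period and room leaves {red, green, gold, teal}.
Period 4, room 5: eliminating its period and room leaves {red, blue, green, gold}.
Period 5, room 1: eliminating its period and room leaves {red, blue, green, gold}.
Period 5, room 2: eliminating its period and room leaves {blue, green, gold}.
Period 5, room 4: eliminating its period and room leaves {red, green, gold}.
Period 5, room 5: eliminating its period and room leaves {red, blue, green, gold}.
Enumerating the assignments across these blanks that avoid any period or room repeat gives 56 completions.

56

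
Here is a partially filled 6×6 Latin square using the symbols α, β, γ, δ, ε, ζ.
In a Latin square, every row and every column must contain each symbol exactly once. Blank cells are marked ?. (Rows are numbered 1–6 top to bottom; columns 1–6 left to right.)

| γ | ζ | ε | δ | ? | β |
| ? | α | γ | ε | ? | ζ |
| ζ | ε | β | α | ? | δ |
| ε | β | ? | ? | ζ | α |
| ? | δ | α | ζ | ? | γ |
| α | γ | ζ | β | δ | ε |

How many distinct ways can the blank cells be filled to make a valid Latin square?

Row 1, column 5: eliminating its row and column leaves {α}.
Row 2, column 1: eliminating its row and column leaves {β, δ}.
Row 2, column 5: eliminating its row and column leaves {β}.
Row 3, column 5: eliminating its row and column leaves {γ}.
Row 4, column 3: eliminating its row and column leaves {δ}.
Row 4, column 4: eliminating its row and column leaves {γ}.
Row 5, column 1: eliminating its row and column leaves {β}.
Row 5, column 5: eliminating its row and column leaves {β, ε}.
Only one assignment across all blanks avoids any row or column repeat, giving 1 completion.

1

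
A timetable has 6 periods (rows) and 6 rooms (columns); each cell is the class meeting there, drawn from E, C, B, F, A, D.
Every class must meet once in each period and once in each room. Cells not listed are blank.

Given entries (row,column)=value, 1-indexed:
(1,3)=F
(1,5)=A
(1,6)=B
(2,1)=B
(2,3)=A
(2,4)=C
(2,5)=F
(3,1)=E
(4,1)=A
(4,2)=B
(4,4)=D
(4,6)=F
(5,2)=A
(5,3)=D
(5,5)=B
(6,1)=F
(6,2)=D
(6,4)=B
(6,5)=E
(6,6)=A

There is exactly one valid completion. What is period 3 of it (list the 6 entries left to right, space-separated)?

Period 1, room 4: period 1 has {B, F, A} and room 4 has {C, B, D}, leaving only E.
Period 1, room 2: period 1 has {E, B, F, A} and room 2 has {B, A, D}, leaving only C.
Period 3, room 2: period 3 has {E} and room 2 has {C, B, A, D}, leaving only F.
Period 3, room 4: period 3 has {E, F} and room 4 has {E, C, B, D}, leaving only A.
Period 1, room 1: period 1 has {E, C, B, F, A} and room 1 has {E, B, F, A}, leaving only D.
Period 2, room 2: period 2 has {C, B, F, A} and room 2 has {C, B, F, A, D}, leaving only E.
Period 2, room 6: period 2 has {E, C, B, F, A} and room 6 has {B, F, A}, leaving only D.
Period 3, room 6: period 3 has {E, F, A} and room 6 has {B, F, A, D}, leaving only C.
Period 3, room 3: period 3 has {E, C, F, A} and room 3 has {F, A, D}, leaving only B.
Period 3, room 5: period 3 has {E, C, B, F, A} and room 5 has {E, B, F, A}, leaving only D.
So period 3 reads: E F B A D C.

E F B A D C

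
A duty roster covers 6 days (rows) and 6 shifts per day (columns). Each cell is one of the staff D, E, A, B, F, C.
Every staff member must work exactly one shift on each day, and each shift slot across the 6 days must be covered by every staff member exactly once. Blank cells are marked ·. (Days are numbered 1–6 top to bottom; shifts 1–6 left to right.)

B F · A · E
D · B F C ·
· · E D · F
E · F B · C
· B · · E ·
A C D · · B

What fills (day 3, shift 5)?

B

Day 1, shift 3: day 1 has {E, A, B, F} and shift 3 has {D, E, B, F}, leaving only C.
Day 1, shift 5: day 1 has {E, A, B, F, C} and shift 5 has {E, C}, leaving only D.
Day 2, shift 6: day 2 has {D, B, F, C} and shift 6 has {E, B, F, C}, leaving only A.
Day 2, shift 2: day 2 has {D, A, B, F, C} and shift 2 has {B, F, C}, leaving only E.
Day 3, shift 1: day 3 has {D, E, F} and shift 1 has {D, E, A, B}, leaving only C.
Day 3, shift 2: day 3 has {D, E, F, C} and shift 2 has {E, B, F, C}, leaving only A.
Day 3 already has {D, E, A, F, C} and shift 5 already has {D, E, C}, so day 3, shift 5 must be B.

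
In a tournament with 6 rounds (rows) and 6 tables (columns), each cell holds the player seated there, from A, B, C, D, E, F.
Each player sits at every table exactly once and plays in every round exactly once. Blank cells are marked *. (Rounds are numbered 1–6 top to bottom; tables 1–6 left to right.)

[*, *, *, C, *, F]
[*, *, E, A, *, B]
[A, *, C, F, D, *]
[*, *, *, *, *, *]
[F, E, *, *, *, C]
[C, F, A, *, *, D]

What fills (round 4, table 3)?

Round 2, table 1: round 2 has {A, B, E} and table 1 has {A, C, F}, leaving only D.
Round 2, table 2: round 2 has {A, B, D, E} and table 2 has {E, F}, leaving only C.
Round 2, table 5: round 2 has {A, B, C, D, E} and table 5 has {D}, leaving only F.
Round 3, table 2: round 3 has {A, C, D, F} and table 2 has {C, E, F}, leaving only B.
Round 3, table 6: round 3 has {A, B, C, D, F} and table 6 has {B, C, D, F}, leaving only E.
Round 4, table 6: round 4 has {} and table 6 has {B, C, D, E, F}, leaving only A.
Round 4, table 2: round 4 has {A} and table 2 has {B, C, E, F}, leaving only D.
Round 1, table 2: round 1 has {C, F} and table 2 has {B, C, D, E, F}, leaving only A.
Round 4, table 3 is narrowed to {B, F}.
If it were B, then round 5, table 3 would be left with no valid symbol.
So round 4, table 3 must be F.

F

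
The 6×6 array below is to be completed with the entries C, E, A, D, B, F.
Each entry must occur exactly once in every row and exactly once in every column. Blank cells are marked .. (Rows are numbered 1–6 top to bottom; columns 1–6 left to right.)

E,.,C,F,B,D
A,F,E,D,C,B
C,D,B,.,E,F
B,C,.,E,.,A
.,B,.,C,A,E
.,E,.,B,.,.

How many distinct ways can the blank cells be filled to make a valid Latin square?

2

Row 1, column 2: eliminating its row and column leaves {A}.
Row 3, column 4: eliminating its row and column leaves {A}.
Row 4, column 3: eliminating its row and column leaves {D, F}.
Row 4, column 5: eliminating its row and column leaves {D, F}.
Row 5, column 1: eliminating its row and column leaves {D, F}.
Row 5, column 3: eliminating its row and column leaves {D, F}.
Row 6, column 1: eliminating its row and column leaves {D, F}.
Row 6, column 3: eliminating its row and column leaves {A, D, F}.
Row 6, column 5: eliminating its row and column leaves {D, F}.
Row 6, column 6: eliminating its row and column leaves {C}.
Enumerating the assignments across these blanks that avoid any row or column repeat gives 2 completions.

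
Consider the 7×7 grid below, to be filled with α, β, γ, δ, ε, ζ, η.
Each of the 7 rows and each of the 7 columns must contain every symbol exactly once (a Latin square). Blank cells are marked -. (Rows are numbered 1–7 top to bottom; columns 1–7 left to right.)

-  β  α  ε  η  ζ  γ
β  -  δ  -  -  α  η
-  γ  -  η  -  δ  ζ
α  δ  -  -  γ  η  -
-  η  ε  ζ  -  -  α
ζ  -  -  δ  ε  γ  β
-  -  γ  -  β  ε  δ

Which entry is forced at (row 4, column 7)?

Row 4 already has {α, γ, δ, η} and column 7 already has {α, β, γ, δ, ζ, η}, so row 4, column 7 must be ε.

ε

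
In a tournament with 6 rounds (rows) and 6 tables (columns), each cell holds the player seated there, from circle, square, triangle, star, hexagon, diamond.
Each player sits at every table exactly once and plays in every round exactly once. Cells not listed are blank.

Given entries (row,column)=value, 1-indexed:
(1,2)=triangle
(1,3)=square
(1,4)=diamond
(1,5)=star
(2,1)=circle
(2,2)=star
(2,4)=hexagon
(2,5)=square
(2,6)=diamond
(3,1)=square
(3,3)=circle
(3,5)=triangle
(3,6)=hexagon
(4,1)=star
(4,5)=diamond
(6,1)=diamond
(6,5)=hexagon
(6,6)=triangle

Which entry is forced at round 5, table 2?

hexagon

Round 1, table 1: round 1 has {square, triangle, star, diamond} and table 1 has {circle, square, star, diamond}, leaving only hexagon.
Round 1, table 6: round 1 has {square, triangle, star, hexagon, diamond} and table 6 has {triangle, hexagon, diamond}, leaving only circle.
Round 2, table 3: round 2 has {circle, square, star, hexagon, diamond} and table 3 has {circle, square}, leaving only triangle.
Round 3, table 2: round 3 has {circle, square, triangle, hexagon} and table 2 has {triangle, star}, leaving only diamond.
Round 3, table 4: round 3 has {circle, square, triangle, hexagon, diamond} and table 4 has {hexagon, diamond}, leaving only star.
Round 4, table 3: round 4 has {star, diamond} and table 3 has {circle, square, triangle}, leaving only hexagon.
Round 4, table 6: round 4 has {star, hexagon, diamond} and table 6 has {circle, triangle, hexagon, diamond}, leaving only square.
Round 4, table 2: round 4 has {square, star, hexagon, diamond} and table 2 has {triangle, star, diamond}, leaving only circle.
Round 4, table 4: round 4 has {circle, square, star, hexagon, diamond} and table 4 has {star, hexagon, diamond}, leaving only triangle.
Round 5, table 1: round 5 has {} and table 1 has {circle, square, star, hexagon, diamond}, leaving only triangle.
Round 5, table 5: round 5 has {triangle} and table 5 has {square, triangle, star, hexagon, diamond}, leaving only circle.
Round 5, table 4: round 5 has {circle, triangle} and table 4 has {triangle, star, hexagon, diamond}, leaving only square.
Round 5 already has {circle, square, triangle} and table 2 already has {circle, triangle, star, diamond}, so round 5, table 2 must be hexagon.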